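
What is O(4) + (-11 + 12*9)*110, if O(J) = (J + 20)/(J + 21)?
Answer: 266774/25 ≈ 10671.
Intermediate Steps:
O(J) = (20 + J)/(21 + J)
O(4) + (-11 + 12*9)*110 = (20 + 4)/(21 + 4) + (-11 + 12*9)*110 = 24/25 + (-11 + 108)*110 = (1/25)*24 + 97*110 = 24/25 + 10670 = 266774/25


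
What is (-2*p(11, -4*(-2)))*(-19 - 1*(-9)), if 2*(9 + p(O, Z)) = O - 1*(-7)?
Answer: 0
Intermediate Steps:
p(O, Z) = -11/2 + O/2 (p(O, Z) = -9 + (O - 1*(-7))/2 = -9 + (O + 7)/2 = -9 + (7 + O)/2 = -9 + (7/2 + O/2) = -11/2 + O/2)
(-2*p(11, -4*(-2)))*(-19 - 1*(-9)) = (-2*(-11/2 + (½)*11))*(-19 - 1*(-9)) = (-2*(-11/2 + 11/2))*(-19 + 9) = -2*0*(-10) = 0*(-10) = 0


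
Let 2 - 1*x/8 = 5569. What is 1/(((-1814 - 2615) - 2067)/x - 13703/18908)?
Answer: -105260836/60931305 ≈ -1.7275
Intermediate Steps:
x = -44536 (x = 16 - 8*5569 = 16 - 44552 = -44536)
1/(((-1814 - 2615) - 2067)/x - 13703/18908) = 1/(((-1814 - 2615) - 2067)/(-44536) - 13703/18908) = 1/((-4429 - 2067)*(-1/44536) - 13703*1/18908) = 1/(-6496*(-1/44536) - 13703/18908) = 1/(812/5567 - 13703/18908) = 1/(-60931305/105260836) = -105260836/60931305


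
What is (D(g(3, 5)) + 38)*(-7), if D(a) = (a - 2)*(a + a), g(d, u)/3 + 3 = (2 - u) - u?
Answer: -16436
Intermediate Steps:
g(d, u) = -3 - 6*u (g(d, u) = -9 + 3*((2 - u) - u) = -9 + 3*(2 - 2*u) = -9 + (6 - 6*u) = -3 - 6*u)
D(a) = 2*a*(-2 + a) (D(a) = (-2 + a)*(2*a) = 2*a*(-2 + a))
(D(g(3, 5)) + 38)*(-7) = (2*(-3 - 6*5)*(-2 + (-3 - 6*5)) + 38)*(-7) = (2*(-3 - 30)*(-2 + (-3 - 30)) + 38)*(-7) = (2*(-33)*(-2 - 33) + 38)*(-7) = (2*(-33)*(-35) + 38)*(-7) = (2310 + 38)*(-7) = 2348*(-7) = -16436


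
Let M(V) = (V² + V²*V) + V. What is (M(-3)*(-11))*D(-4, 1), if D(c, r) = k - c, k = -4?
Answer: 0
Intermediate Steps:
D(c, r) = -4 - c
M(V) = V + V² + V³ (M(V) = (V² + V³) + V = V + V² + V³)
(M(-3)*(-11))*D(-4, 1) = (-3*(1 - 3 + (-3)²)*(-11))*(-4 - 1*(-4)) = (-3*(1 - 3 + 9)*(-11))*(-4 + 4) = (-3*7*(-11))*0 = -21*(-11)*0 = 231*0 = 0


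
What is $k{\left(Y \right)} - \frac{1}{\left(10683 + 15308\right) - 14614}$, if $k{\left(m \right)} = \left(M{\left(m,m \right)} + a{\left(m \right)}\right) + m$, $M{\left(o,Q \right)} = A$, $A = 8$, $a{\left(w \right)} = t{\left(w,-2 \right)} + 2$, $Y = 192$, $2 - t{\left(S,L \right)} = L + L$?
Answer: $\frac{2366415}{11377} \approx 208.0$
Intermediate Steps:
$t{\left(S,L \right)} = 2 - 2 L$ ($t{\left(S,L \right)} = 2 - \left(L + L\right) = 2 - 2 L$)
$a{\left(w \right)} = 8$ ($a{\left(w \right)} = \left(2 - -4\right) + 2 = \left(2 + 4\right) + 2 = 6 + 2 = 8$)
$M{\left(o,Q \right)} = 8$
$k{\left(m \right)} = 16 + m$ ($k{\left(m \right)} = \left(8 + 8\right) + m = 16 + m$)
$k{\left(Y \right)} - \frac{1}{\left(10683 + 15308\right) - 14614} = \left(16 + 192\right) - \frac{1}{\left(10683 + 15308\right) - 14614} = 208 - \frac{1}{25991 - 14614} = 208 - \frac{1}{11377} = \frac{2366415}{11377}$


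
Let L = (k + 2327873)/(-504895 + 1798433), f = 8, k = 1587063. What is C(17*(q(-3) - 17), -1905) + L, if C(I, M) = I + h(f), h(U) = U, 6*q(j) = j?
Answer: -370564315/1293538 ≈ -286.47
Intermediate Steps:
q(j) = j/6
C(I, M) = 8 + I (C(I, M) = I + 8 = 8 + I)
L = 1957468/646769 (L = (1587063 + 2327873)/(-504895 + 1798433) = 3914936/1293538 = 3914936*(1/1293538) = 1957468/646769 ≈ 3.0265)
C(17*(q(-3) - 17), -1905) + L = (8 + 17*((⅙)*(-3) - 17)) + 1957468/646769 = (8 + 17*(-½ - 17)) + 1957468/646769 = (8 + 17*(-35/2)) + 1957468/646769 = (8 - 595/2) + 1957468/646769 = -579/2 + 1957468/646769 = -370564315/1293538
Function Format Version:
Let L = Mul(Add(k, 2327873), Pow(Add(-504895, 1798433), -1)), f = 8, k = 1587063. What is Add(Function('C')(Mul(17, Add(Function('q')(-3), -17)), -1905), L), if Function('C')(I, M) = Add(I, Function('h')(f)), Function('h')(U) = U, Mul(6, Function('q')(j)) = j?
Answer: Rational(-370564315, 1293538) ≈ -286.47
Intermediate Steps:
Function('q')(j) = Mul(Rational(1, 6), j)
Function('C')(I, M) = Add(8, I) (Function('C')(I, M) = Add(I, 8) = Add(8, I))
L = Rational(1957468, 646769) (L = Mul(Add(1587063, 2327873), Pow(Add(-504895, 1798433), -1)) = Mul(3914936, Pow(1293538, -1)) = Mul(3914936, Rational(1, 1293538)) = Rational(1957468, 646769) ≈ 3.0265)
Add(Function('C')(Mul(17, Add(Function('q')(-3), -17)), -1905), L) = Add(Add(8, Mul(17, Add(Mul(Rational(1, 6), -3), -17))), Rational(1957468, 646769)) = Add(Add(8, Mul(17, Add(Rational(-1, 2), -17))), Rational(1957468, 646769)) = Add(Add(8, Mul(17, Rational(-35, 2))), Rational(1957468, 646769)) = Add(Add(8, Rational(-595, 2)), Rational(1957468, 646769)) = Add(Rational(-579, 2), Rational(1957468, 646769)) = Rational(-370564315, 1293538)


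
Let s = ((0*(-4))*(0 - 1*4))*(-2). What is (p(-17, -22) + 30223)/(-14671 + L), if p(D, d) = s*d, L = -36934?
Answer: -30223/51605 ≈ -0.58566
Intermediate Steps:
s = 0 (s = (0*(0 - 4))*(-2) = (0*(-4))*(-2) = 0*(-2) = 0)
p(D, d) = 0 (p(D, d) = 0*d = 0)
(p(-17, -22) + 30223)/(-14671 + L) = (0 + 30223)/(-14671 - 36934) = 30223/(-51605) = 30223*(-1/51605) = -30223/51605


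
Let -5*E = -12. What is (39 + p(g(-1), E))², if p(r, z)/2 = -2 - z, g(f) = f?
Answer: 22801/25 ≈ 912.04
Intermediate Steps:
E = 12/5 (E = -⅕*(-12) = 12/5 ≈ 2.4000)
p(r, z) = -4 - 2*z (p(r, z) = 2*(-2 - z) = -4 - 2*z)
(39 + p(g(-1), E))² = (39 + (-4 - 2*12/5))² = (39 + (-4 - 24/5))² = (39 - 44/5)² = (151/5)² = 22801/25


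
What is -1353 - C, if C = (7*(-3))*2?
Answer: -1311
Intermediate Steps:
C = -42 (C = -21*2 = -42)
-1353 - C = -1353 - 1*(-42) = -1353 + 42 = -1311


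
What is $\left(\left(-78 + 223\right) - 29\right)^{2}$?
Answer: $13456$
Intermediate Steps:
$\left(\left(-78 + 223\right) - 29\right)^{2} = \left(145 - 29\right)^{2} = 116^{2} = 13456$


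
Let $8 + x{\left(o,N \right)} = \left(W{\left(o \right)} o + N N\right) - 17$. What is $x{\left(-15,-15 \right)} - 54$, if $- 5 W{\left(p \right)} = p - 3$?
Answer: $92$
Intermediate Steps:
$W{\left(p \right)} = \frac{3}{5} - \frac{p}{5}$ ($W{\left(p \right)} = - \frac{p - 3}{5} = - \frac{-3 + p}{5} = \frac{3}{5} - \frac{p}{5}$)
$x{\left(o,N \right)} = -25 + N^{2} + o \left(\frac{3}{5} - \frac{o}{5}\right)$ ($x{\left(o,N \right)} = -8 - \left(17 - N N - \left(\frac{3}{5} - \frac{o}{5}\right) o\right) = -8 - \left(17 - N^{2} - o \left(\frac{3}{5} - \frac{o}{5}\right)\right) = -8 + \left(-17 + N^{2} + o \left(\frac{3}{5} - \frac{o}{5}\right)\right) = -25 + N^{2} + o \left(\frac{3}{5} - \frac{o}{5}\right)$)
$x{\left(-15,-15 \right)} - 54 = \left(-25 + \left(-15\right)^{2} - - 3 \left(-3 - 15\right)\right) - 54 = \left(-25 + 225 - \left(-3\right) \left(-18\right)\right) - 54 = \left(-25 + 225 - 54\right) - 54 = 146 - 54 = 92$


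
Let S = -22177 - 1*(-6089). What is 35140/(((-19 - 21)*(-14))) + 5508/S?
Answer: 502007/8044 ≈ 62.408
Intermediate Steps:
S = -16088 (S = -22177 + 6089 = -16088)
35140/(((-19 - 21)*(-14))) + 5508/S = 35140/(((-19 - 21)*(-14))) + 5508/(-16088) = 35140/((-40*(-14))) + 5508*(-1/16088) = 35140/560 - 1377/4022 = 35140*(1/560) - 1377/4022 = 251/4 - 1377/4022 = 502007/8044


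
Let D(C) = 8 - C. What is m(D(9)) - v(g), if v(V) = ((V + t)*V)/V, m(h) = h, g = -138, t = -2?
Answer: 139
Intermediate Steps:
v(V) = -2 + V (v(V) = ((V - 2)*V)/V = ((-2 + V)*V)/V = (V*(-2 + V))/V = -2 + V)
m(D(9)) - v(g) = (8 - 1*9) - (-2 - 138) = (8 - 9) - 1*(-140) = -1 + 140 = 139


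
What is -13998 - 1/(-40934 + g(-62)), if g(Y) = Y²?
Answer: -519185819/37090 ≈ -13998.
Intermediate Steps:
-13998 - 1/(-40934 + g(-62)) = -13998 - 1/(-40934 + (-62)²) = -13998 - 1/(-40934 + 3844) = -13998 - 1/(-37090) = -13998 - 1*(-1/37090) = -13998 + 1/37090 = -519185819/37090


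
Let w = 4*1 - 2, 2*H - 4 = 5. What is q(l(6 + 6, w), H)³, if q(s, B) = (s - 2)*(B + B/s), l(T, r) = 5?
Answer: 531441/125 ≈ 4251.5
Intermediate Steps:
H = 9/2 (H = 2 + (½)*5 = 2 + 5/2 = 9/2 ≈ 4.5000)
w = 2 (w = 4 - 2 = 2)
q(s, B) = (-2 + s)*(B + B/s)
q(l(6 + 6, w), H)³ = ((9/2)*(-2 + 5*(-1 + 5))/5)³ = ((9/2)*(⅕)*(-2 + 5*4))³ = ((9/2)*(⅕)*(-2 + 20))³ = ((9/2)*(⅕)*18)³ = (81/5)³ = 531441/125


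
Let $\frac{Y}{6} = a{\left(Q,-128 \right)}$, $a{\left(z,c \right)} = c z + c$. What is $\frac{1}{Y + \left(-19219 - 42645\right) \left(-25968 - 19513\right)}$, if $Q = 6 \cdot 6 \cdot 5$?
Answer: $\frac{1}{2813497576} \approx 3.5543 \cdot 10^{-10}$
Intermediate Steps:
$Q = 180$ ($Q = 36 \cdot 5 = 180$)
$a{\left(z,c \right)} = c + c z$
$Y = -139008$ ($Y = 6 \left(- 128 \left(1 + 180\right)\right) = 6 \left(\left(-128\right) 181\right) = 6 \left(-23168\right) = -139008$)
$\frac{1}{Y + \left(-19219 - 42645\right) \left(-25968 - 19513\right)} = \frac{1}{-139008 + \left(-19219 - 42645\right) \left(-25968 - 19513\right)} = \frac{1}{-139008 - -2813636584} = \frac{1}{-139008 + 2813636584} = \frac{1}{2813497576}$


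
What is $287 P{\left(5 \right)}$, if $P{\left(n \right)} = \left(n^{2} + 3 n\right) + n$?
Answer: $12915$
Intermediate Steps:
$P{\left(n \right)} = n^{2} + 4 n$
$287 P{\left(5 \right)} = 287 \cdot 5 \left(4 + 5\right) = 287 \cdot 5 \cdot 9 = 287 \cdot 45 = 12915$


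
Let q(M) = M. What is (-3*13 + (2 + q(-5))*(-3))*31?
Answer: -930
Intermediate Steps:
(-3*13 + (2 + q(-5))*(-3))*31 = (-3*13 + (2 - 5)*(-3))*31 = (-39 - 3*(-3))*31 = (-39 + 9)*31 = -30*31 = -930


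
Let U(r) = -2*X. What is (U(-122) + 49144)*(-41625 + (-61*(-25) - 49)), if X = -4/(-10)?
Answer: -9865251684/5 ≈ -1.9730e+9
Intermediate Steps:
X = 2/5 (X = -4*(-1/10) = 2/5 ≈ 0.40000)
U(r) = -4/5 (U(r) = -2*2/5 = -4/5)
(U(-122) + 49144)*(-41625 + (-61*(-25) - 49)) = (-4/5 + 49144)*(-41625 + (-61*(-25) - 49)) = 245716*(-41625 + (1525 - 49))/5 = 245716*(-41625 + 1476)/5 = (245716/5)*(-40149) = -9865251684/5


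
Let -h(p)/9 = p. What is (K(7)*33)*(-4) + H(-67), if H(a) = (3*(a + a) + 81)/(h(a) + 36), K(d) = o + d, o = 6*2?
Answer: -534311/213 ≈ -2508.5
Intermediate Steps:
h(p) = -9*p
o = 12
K(d) = 12 + d
H(a) = (81 + 6*a)/(36 - 9*a) (H(a) = (3*(a + a) + 81)/(-9*a + 36) = (3*(2*a) + 81)/(36 - 9*a) = (6*a + 81)/(36 - 9*a) = (81 + 6*a)/(36 - 9*a))
(K(7)*33)*(-4) + H(-67) = ((12 + 7)*33)*(-4) + (-27 - 2*(-67))/(3*(-4 - 67)) = (19*33)*(-4) + (1/3)*(-27 + 134)/(-71) = 627*(-4) + (1/3)*(-1/71)*107 = -2508 - 107/213 = -534311/213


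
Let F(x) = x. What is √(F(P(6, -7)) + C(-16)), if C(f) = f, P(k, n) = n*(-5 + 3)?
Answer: I*√2 ≈ 1.4142*I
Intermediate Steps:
P(k, n) = -2*n (P(k, n) = n*(-2) = -2*n)
√(F(P(6, -7)) + C(-16)) = √(-2*(-7) - 16) = √(14 - 16) = √(-2) = I*√2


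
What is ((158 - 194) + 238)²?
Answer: 40804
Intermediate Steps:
((158 - 194) + 238)² = (-36 + 238)² = 202² = 40804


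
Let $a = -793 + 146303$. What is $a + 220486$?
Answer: $365996$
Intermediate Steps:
$a = 145510$
$a + 220486 = 145510 + 220486 = 365996$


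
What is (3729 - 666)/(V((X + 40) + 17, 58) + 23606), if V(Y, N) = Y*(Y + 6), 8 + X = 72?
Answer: 1021/12991 ≈ 0.078593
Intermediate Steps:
X = 64 (X = -8 + 72 = 64)
V(Y, N) = Y*(6 + Y)
(3729 - 666)/(V((X + 40) + 17, 58) + 23606) = (3729 - 666)/(((64 + 40) + 17)*(6 + ((64 + 40) + 17)) + 23606) = 3063/((104 + 17)*(6 + (104 + 17)) + 23606) = 3063/(121*(6 + 121) + 23606) = 3063/(121*127 + 23606) = 3063/(15367 + 23606) = 3063/38973 = 3063*(1/38973) = 1021/12991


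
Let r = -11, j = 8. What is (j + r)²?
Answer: 9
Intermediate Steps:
(j + r)² = (8 - 11)² = (-3)² = 9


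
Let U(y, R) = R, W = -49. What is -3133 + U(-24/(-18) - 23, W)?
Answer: -3182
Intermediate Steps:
-3133 + U(-24/(-18) - 23, W) = -3133 - 49 = -3182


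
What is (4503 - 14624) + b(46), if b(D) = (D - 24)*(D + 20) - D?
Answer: -8715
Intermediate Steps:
b(D) = -D + (-24 + D)*(20 + D) (b(D) = (-24 + D)*(20 + D) - D = -D + (-24 + D)*(20 + D))
(4503 - 14624) + b(46) = (4503 - 14624) + (-480 + 46² - 5*46) = -10121 + (-480 + 2116 - 230) = -10121 + 1406 = -8715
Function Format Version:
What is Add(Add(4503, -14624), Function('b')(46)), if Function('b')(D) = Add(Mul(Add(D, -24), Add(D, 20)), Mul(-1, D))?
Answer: -8715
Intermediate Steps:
Function('b')(D) = Add(Mul(-1, D), Mul(Add(-24, D), Add(20, D))) (Function('b')(D) = Add(Mul(Add(-24, D), Add(20, D)), Mul(-1, D)) = Add(Mul(-1, D), Mul(Add(-24, D), Add(20, D))))
Add(Add(4503, -14624), Function('b')(46)) = Add(Add(4503, -14624), Add(-480, Pow(46, 2), Mul(-5, 46))) = Add(-10121, Add(-480, 2116, -230)) = Add(-10121, 1406) = -8715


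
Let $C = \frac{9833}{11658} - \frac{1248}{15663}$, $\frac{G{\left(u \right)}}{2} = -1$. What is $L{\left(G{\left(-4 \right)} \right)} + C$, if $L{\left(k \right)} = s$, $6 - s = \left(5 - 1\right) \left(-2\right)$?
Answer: $\frac{898618217}{60866418} \approx 14.764$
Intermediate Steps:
$G{\left(u \right)} = -2$ ($G{\left(u \right)} = 2 \left(-1\right) = -2$)
$C = \frac{46488365}{60866418}$ ($C = 9833 \cdot \frac{1}{11658} - \frac{416}{5221} = \frac{9833}{11658} - \frac{416}{5221} = \frac{46488365}{60866418} \approx 0.76378$)
$s = 14$ ($s = 6 - \left(5 - 1\right) \left(-2\right) = 6 - 4 \left(-2\right) = 6 - -8 = 6 + 8 = 14$)
$L{\left(k \right)} = 14$
$L{\left(G{\left(-4 \right)} \right)} + C = 14 + \frac{46488365}{60866418} = \frac{898618217}{60866418}$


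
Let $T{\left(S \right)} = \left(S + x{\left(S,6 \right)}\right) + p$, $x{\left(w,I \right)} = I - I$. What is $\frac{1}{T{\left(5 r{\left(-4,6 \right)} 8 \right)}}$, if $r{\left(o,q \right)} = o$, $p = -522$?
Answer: $- \frac{1}{682} \approx -0.0014663$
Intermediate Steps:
$x{\left(w,I \right)} = 0$
$T{\left(S \right)} = -522 + S$ ($T{\left(S \right)} = \left(S + 0\right) - 522 = S - 522 = -522 + S$)
$\frac{1}{T{\left(5 r{\left(-4,6 \right)} 8 \right)}} = \frac{1}{-522 + 5 \left(-4\right) 8} = \frac{1}{-522 - 160} = \frac{1}{-682} = - \frac{1}{682}$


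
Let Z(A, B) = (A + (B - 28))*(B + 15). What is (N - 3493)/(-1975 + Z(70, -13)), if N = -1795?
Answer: 5288/1917 ≈ 2.7585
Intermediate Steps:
Z(A, B) = (15 + B)*(-28 + A + B) (Z(A, B) = (A + (-28 + B))*(15 + B) = (-28 + A + B)*(15 + B) = (15 + B)*(-28 + A + B))
(N - 3493)/(-1975 + Z(70, -13)) = (-1795 - 3493)/(-1975 + (-420 + (-13)**2 - 13*(-13) + 15*70 + 70*(-13))) = -5288/(-1975 + (-420 + 169 + 169 + 1050 - 910)) = -5288/(-1975 + 58) = -5288/(-1917) = -5288*(-1/1917) = 5288/1917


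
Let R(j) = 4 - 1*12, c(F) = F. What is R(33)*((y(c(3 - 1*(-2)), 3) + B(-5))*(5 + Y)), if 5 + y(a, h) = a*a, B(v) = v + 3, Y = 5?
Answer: -1440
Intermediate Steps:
B(v) = 3 + v
R(j) = -8 (R(j) = 4 - 12 = -8)
y(a, h) = -5 + a² (y(a, h) = -5 + a*a = -5 + a²)
R(33)*((y(c(3 - 1*(-2)), 3) + B(-5))*(5 + Y)) = -8*((-5 + (3 - 1*(-2))²) + (3 - 5))*(5 + 5) = -8*((-5 + (3 + 2)²) - 2)*10 = -8*((-5 + 5²) - 2)*10 = -8*((-5 + 25) - 2)*10 = -8*(20 - 2)*10 = -144*10 = -8*180 = -1440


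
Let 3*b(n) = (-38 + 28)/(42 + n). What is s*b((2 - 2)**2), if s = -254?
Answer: 1270/63 ≈ 20.159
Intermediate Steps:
b(n) = -10/(3*(42 + n)) (b(n) = ((-38 + 28)/(42 + n))/3 = (-10/(42 + n))/3 = -10/(3*(42 + n)))
s*b((2 - 2)**2) = -(-2540)/(126 + 3*(2 - 2)**2) = -(-2540)/(126 + 3*0**2) = -(-2540)/(126 + 3*0) = -(-2540)/(126 + 0) = -(-2540)/126 = -254*(-5/63) = 1270/63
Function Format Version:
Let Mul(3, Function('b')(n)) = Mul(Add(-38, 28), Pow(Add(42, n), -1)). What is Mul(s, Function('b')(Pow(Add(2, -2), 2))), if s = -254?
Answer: Rational(1270, 63) ≈ 20.159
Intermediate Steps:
Function('b')(n) = Mul(Rational(-10, 3), Pow(Add(42, n), -1)) (Function('b')(n) = Mul(Rational(1, 3), Mul(Add(-38, 28), Pow(Add(42, n), -1))) = Mul(Rational(1, 3), Mul(-10, Pow(Add(42, n), -1))) = Mul(Rational(-10, 3), Pow(Add(42, n), -1)))
Mul(s, Function('b')(Pow(Add(2, -2), 2))) = Mul(-254, Mul(-10, Pow(Add(126, Mul(3, Pow(Add(2, -2), 2))), -1))) = Mul(-254, Mul(-10, Pow(Add(126, Mul(3, Pow(0, 2))), -1))) = Mul(-254, Mul(-10, Pow(Add(126, Mul(3, 0)), -1))) = Mul(-254, Mul(-10, Pow(Add(126, 0), -1))) = Mul(-254, Mul(-10, Pow(126, -1))) = Mul(-254, Mul(-10, Rational(1, 126))) = Mul(-254, Rational(-5, 63)) = Rational(1270, 63)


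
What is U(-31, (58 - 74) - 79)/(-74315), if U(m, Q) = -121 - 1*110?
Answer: 231/74315 ≈ 0.0031084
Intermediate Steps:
U(m, Q) = -231 (U(m, Q) = -121 - 110 = -231)
U(-31, (58 - 74) - 79)/(-74315) = -231/(-74315) = -231*(-1/74315) = 231/74315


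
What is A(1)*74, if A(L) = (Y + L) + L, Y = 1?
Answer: 222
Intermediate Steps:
A(L) = 1 + 2*L (A(L) = (1 + L) + L = 1 + 2*L)
A(1)*74 = (1 + 2*1)*74 = (1 + 2)*74 = 3*74 = 222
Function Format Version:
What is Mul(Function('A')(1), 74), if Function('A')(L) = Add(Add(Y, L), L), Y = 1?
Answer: 222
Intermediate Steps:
Function('A')(L) = Add(1, Mul(2, L)) (Function('A')(L) = Add(Add(1, L), L) = Add(1, Mul(2, L)))
Mul(Function('A')(1), 74) = Mul(Add(1, Mul(2, 1)), 74) = Mul(Add(1, 2), 74) = Mul(3, 74) = 222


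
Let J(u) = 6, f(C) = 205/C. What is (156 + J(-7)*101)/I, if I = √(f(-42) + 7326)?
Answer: 762*√12914454/307487 ≈ 8.9057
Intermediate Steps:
I = √12914454/42 (I = √(205/(-42) + 7326) = √(205*(-1/42) + 7326) = √(-205/42 + 7326) = √(307487/42) = √12914454/42 ≈ 85.563)
(156 + J(-7)*101)/I = (156 + 6*101)/((√12914454/42)) = (156 + 606)*(√12914454/307487) = 762*(√12914454/307487) = 762*√12914454/307487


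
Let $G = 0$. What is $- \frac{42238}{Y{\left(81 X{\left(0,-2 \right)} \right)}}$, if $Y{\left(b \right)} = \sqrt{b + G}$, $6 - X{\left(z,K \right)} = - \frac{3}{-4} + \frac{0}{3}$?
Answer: $- \frac{12068 \sqrt{21}}{27} \approx -2048.2$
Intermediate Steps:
$X{\left(z,K \right)} = \frac{21}{4}$ ($X{\left(z,K \right)} = 6 - \left(- \frac{3}{-4} + \frac{0}{3}\right) = 6 - \left(\left(-3\right) \left(- \frac{1}{4}\right) + 0 \cdot \frac{1}{3}\right) = 6 - \left(\frac{3}{4} + 0\right) = 6 - \frac{3}{4} = \frac{21}{4}$)
$Y{\left(b \right)} = \sqrt{b}$ ($Y{\left(b \right)} = \sqrt{b + 0} = \sqrt{b}$)
$- \frac{42238}{Y{\left(81 X{\left(0,-2 \right)} \right)}} = - \frac{42238}{\sqrt{81 \cdot \frac{21}{4}}} = - \frac{42238}{\sqrt{\frac{1701}{4}}} = - \frac{42238}{\frac{9}{2} \sqrt{21}} = - 42238 \frac{2 \sqrt{21}}{189} = - \frac{12068 \sqrt{21}}{27}$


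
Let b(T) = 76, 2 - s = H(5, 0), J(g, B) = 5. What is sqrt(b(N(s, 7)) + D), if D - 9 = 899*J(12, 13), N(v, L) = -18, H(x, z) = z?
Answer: 2*sqrt(1145) ≈ 67.676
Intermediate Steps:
s = 2 (s = 2 - 1*0 = 2 + 0 = 2)
D = 4504 (D = 9 + 899*5 = 9 + 4495 = 4504)
sqrt(b(N(s, 7)) + D) = sqrt(76 + 4504) = sqrt(4580) = 2*sqrt(1145)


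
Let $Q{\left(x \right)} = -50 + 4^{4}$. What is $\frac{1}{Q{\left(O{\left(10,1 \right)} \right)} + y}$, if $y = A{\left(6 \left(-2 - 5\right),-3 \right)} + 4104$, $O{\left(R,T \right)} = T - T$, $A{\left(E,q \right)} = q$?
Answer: $\frac{1}{4307} \approx 0.00023218$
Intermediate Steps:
$O{\left(R,T \right)} = 0$
$Q{\left(x \right)} = 206$ ($Q{\left(x \right)} = -50 + 256 = 206$)
$y = 4101$ ($y = -3 + 4104 = 4101$)
$\frac{1}{Q{\left(O{\left(10,1 \right)} \right)} + y} = \frac{1}{206 + 4101} = \frac{1}{4307}$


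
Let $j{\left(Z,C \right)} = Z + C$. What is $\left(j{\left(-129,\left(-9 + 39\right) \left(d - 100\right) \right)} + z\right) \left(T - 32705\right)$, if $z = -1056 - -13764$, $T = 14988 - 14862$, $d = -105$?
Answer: $-209450391$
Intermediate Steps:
$j{\left(Z,C \right)} = C + Z$
$T = 126$
$z = 12708$ ($z = -1056 + 13764 = 12708$)
$\left(j{\left(-129,\left(-9 + 39\right) \left(d - 100\right) \right)} + z\right) \left(T - 32705\right) = \left(\left(\left(-9 + 39\right) \left(-105 - 100\right) - 129\right) + 12708\right) \left(126 - 32705\right) = \left(\left(30 \left(-205\right) - 129\right) + 12708\right) \left(-32579\right) = \left(\left(-6150 - 129\right) + 12708\right) \left(-32579\right) = \left(-6279 + 12708\right) \left(-32579\right) = 6429 \left(-32579\right) = -209450391$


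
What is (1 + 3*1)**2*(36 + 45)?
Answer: 1296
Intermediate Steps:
(1 + 3*1)**2*(36 + 45) = (1 + 3)**2*81 = 4**2*81 = 16*81 = 1296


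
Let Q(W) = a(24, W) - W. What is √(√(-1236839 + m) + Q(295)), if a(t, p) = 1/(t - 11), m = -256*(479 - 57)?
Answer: √(-49842 + 169*I*√1344871)/13 ≈ 21.233 + 27.309*I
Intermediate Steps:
m = -108032 (m = -256*422 = -108032)
a(t, p) = 1/(-11 + t)
Q(W) = 1/13 - W (Q(W) = 1/(-11 + 24) - W = 1/13 - W)
√(√(-1236839 + m) + Q(295)) = √(√(-1236839 - 108032) + (1/13 - 1*295)) = √(√(-1344871) + (1/13 - 295)) = √(I*√1344871 - 3834/13) = √(-3834/13 + I*√1344871)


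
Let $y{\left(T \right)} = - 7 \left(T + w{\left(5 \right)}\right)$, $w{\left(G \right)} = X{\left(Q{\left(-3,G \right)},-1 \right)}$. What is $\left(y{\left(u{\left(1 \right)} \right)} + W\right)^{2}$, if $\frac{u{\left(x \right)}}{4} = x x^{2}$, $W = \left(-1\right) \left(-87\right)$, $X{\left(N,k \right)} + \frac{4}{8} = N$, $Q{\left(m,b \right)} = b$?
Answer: $\frac{3025}{4} \approx 756.25$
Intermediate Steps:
$X{\left(N,k \right)} = - \frac{1}{2} + N$
$w{\left(G \right)} = - \frac{1}{2} + G$
$W = 87$
$u{\left(x \right)} = 4 x^{3}$ ($u{\left(x \right)} = 4 x x^{2} = 4 x^{3}$)
$y{\left(T \right)} = - \frac{63}{2} - 7 T$ ($y{\left(T \right)} = - 7 \left(T + \left(- \frac{1}{2} + 5\right)\right) = - 7 \left(T + \frac{9}{2}\right) = - 7 \left(\frac{9}{2} + T\right) = - \frac{63}{2} - 7 T$)
$\left(y{\left(u{\left(1 \right)} \right)} + W\right)^{2} = \left(\left(- \frac{63}{2} - 7 \cdot 4 \cdot 1^{3}\right) + 87\right)^{2} = \left(\left(- \frac{63}{2} - 7 \cdot 4 \cdot 1\right) + 87\right)^{2} = \left(\left(- \frac{63}{2} - 28\right) + 87\right)^{2} = \left(- \frac{119}{2} + 87\right)^{2} = \left(\frac{55}{2}\right)^{2} = \frac{3025}{4}$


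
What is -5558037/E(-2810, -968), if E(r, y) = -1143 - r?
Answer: -5558037/1667 ≈ -3334.2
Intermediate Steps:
-5558037/E(-2810, -968) = -5558037/(-1143 - 1*(-2810)) = -5558037/(-1143 + 2810) = -5558037/1667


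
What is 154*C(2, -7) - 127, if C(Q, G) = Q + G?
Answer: -897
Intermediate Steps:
C(Q, G) = G + Q
154*C(2, -7) - 127 = 154*(-7 + 2) - 127 = 154*(-5) - 127 = -770 - 127 = -897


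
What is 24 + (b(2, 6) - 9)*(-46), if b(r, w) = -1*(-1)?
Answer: 392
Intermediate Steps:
b(r, w) = 1
24 + (b(2, 6) - 9)*(-46) = 24 + (1 - 9)*(-46) = 24 - 8*(-46) = 24 + 368 = 392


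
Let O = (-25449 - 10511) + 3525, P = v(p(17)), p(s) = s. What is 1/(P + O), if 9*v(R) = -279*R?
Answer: -1/32962 ≈ -3.0338e-5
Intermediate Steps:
v(R) = -31*R (v(R) = (-279*R)/9 = -31*R)
P = -527 (P = -31*17 = -527)
O = -32435 (O = -35960 + 3525 = -32435)
1/(P + O) = 1/(-527 - 32435) = 1/(-32962) = -1/32962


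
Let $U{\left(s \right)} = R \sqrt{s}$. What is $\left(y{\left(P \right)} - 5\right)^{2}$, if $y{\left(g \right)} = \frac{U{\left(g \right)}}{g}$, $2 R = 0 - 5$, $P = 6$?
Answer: $\frac{625}{24} + \frac{25 \sqrt{6}}{6} \approx 36.248$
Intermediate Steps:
$R = - \frac{5}{2}$ ($R = \frac{0 - 5}{2} = \frac{1}{2} \left(-5\right) = - \frac{5}{2} \approx -2.5$)
$U{\left(s \right)} = - \frac{5 \sqrt{s}}{2}$
$y{\left(g \right)} = - \frac{5}{2 \sqrt{g}}$ ($y{\left(g \right)} = \frac{\left(- \frac{5}{2}\right) \sqrt{g}}{g} = - \frac{5}{2 \sqrt{g}}$)
$\left(y{\left(P \right)} - 5\right)^{2} = \left(- \frac{5}{2 \sqrt{6}} - 5\right)^{2} = \left(- \frac{5 \frac{\sqrt{6}}{6}}{2} - 5\right)^{2} = \left(- \frac{5 \sqrt{6}}{12} - 5\right)^{2} = \left(-5 - \frac{5 \sqrt{6}}{12}\right)^{2}$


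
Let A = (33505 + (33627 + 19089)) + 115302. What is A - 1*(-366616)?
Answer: 568139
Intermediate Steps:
A = 201523 (A = (33505 + 52716) + 115302 = 86221 + 115302 = 201523)
A - 1*(-366616) = 201523 - 1*(-366616) = 201523 + 366616 = 568139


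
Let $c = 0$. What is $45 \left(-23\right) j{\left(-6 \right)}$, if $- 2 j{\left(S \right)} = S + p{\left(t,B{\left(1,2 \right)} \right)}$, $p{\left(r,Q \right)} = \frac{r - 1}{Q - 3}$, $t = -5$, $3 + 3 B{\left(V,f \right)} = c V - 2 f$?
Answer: $- \frac{40365}{16} \approx -2522.8$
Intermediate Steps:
$B{\left(V,f \right)} = -1 - \frac{2 f}{3}$ ($B{\left(V,f \right)} = -1 + \frac{0 V - 2 f}{3} = -1 + \frac{0 - 2 f}{3} = -1 + \frac{\left(-2\right) f}{3} = -1 - \frac{2 f}{3}$)
$p{\left(r,Q \right)} = \frac{-1 + r}{-3 + Q}$
$j{\left(S \right)} = - \frac{9}{16} - \frac{S}{2}$ ($j{\left(S \right)} = - \frac{S + \frac{-1 - 5}{-3 - \frac{7}{3}}}{2} = - \frac{S + \frac{1}{-3 - \frac{7}{3}} \left(-6\right)}{2} = - \frac{S + \frac{1}{- \frac{16}{3}} \left(-6\right)}{2} = - \frac{S - - \frac{9}{8}}{2} = - \frac{S + \frac{9}{8}}{2} = - \frac{\frac{9}{8} + S}{2} = - \frac{9}{16} - \frac{S}{2}$)
$45 \left(-23\right) j{\left(-6 \right)} = 45 \left(-23\right) \left(- \frac{9}{16} - -3\right) = - 1035 \left(- \frac{9}{16} + 3\right) = \left(-1035\right) \frac{39}{16} = - \frac{40365}{16}$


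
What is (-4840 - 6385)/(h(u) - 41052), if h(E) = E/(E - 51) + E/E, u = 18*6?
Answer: 213275/779933 ≈ 0.27345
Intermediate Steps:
u = 108
h(E) = 1 + E/(-51 + E) (h(E) = E/(-51 + E) + 1 = 1 + E/(-51 + E))
(-4840 - 6385)/(h(u) - 41052) = (-4840 - 6385)/((-51 + 2*108)/(-51 + 108) - 41052) = -11225/((-51 + 216)/57 - 41052) = -11225/((1/57)*165 - 41052) = -11225/(55/19 - 41052) = -11225/(-779933/19) = -11225*(-19/779933) = 213275/779933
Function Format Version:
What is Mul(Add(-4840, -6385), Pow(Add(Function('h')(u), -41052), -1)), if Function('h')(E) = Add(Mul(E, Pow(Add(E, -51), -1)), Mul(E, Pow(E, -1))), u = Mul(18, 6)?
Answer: Rational(213275, 779933) ≈ 0.27345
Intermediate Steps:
u = 108
Function('h')(E) = Add(1, Mul(E, Pow(Add(-51, E), -1))) (Function('h')(E) = Add(Mul(E, Pow(Add(-51, E), -1)), 1) = Add(1, Mul(E, Pow(Add(-51, E), -1))))
Mul(Add(-4840, -6385), Pow(Add(Function('h')(u), -41052), -1)) = Mul(Add(-4840, -6385), Pow(Add(Mul(Pow(Add(-51, 108), -1), Add(-51, Mul(2, 108))), -41052), -1)) = Mul(-11225, Pow(Add(Mul(Pow(57, -1), Add(-51, 216)), -41052), -1)) = Mul(-11225, Pow(Add(Mul(Rational(1, 57), 165), -41052), -1)) = Mul(-11225, Pow(Add(Rational(55, 19), -41052), -1)) = Mul(-11225, Pow(Rational(-779933, 19), -1)) = Mul(-11225, Rational(-19, 779933)) = Rational(213275, 779933)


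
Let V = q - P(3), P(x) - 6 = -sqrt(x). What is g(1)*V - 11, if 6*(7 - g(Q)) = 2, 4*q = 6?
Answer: -41 + 20*sqrt(3)/3 ≈ -29.453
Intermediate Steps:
q = 3/2 (q = (1/4)*6 = 3/2 ≈ 1.5000)
P(x) = 6 - sqrt(x)
V = -9/2 + sqrt(3) (V = 3/2 - (6 - sqrt(3)) = 3/2 + (-6 + sqrt(3)) = -9/2 + sqrt(3) ≈ -2.7679)
g(Q) = 20/3 (g(Q) = 7 - 1/6*2 = 7 - 1/3 = 20/3)
g(1)*V - 11 = 20*(-9/2 + sqrt(3))/3 - 11 = (-30 + 20*sqrt(3)/3) - 11 = -41 + 20*sqrt(3)/3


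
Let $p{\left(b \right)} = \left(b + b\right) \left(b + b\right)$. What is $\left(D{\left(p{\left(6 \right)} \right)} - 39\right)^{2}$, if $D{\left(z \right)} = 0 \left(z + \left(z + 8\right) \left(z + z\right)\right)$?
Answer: $1521$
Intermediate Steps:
$p{\left(b \right)} = 4 b^{2}$ ($p{\left(b \right)} = 2 b 2 b = 4 b^{2}$)
$D{\left(z \right)} = 0$ ($D{\left(z \right)} = 0 \left(z + \left(8 + z\right) 2 z\right) = 0 \left(z + 2 z \left(8 + z\right)\right) = 0$)
$\left(D{\left(p{\left(6 \right)} \right)} - 39\right)^{2} = \left(0 - 39\right)^{2} = \left(-39\right)^{2} = 1521$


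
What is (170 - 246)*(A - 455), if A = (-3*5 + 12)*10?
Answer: 36860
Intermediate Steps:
A = -30 (A = (-15 + 12)*10 = -3*10 = -30)
(170 - 246)*(A - 455) = (170 - 246)*(-30 - 455) = -76*(-485) = 36860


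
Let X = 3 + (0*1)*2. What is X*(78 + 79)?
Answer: 471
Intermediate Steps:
X = 3 (X = 3 + 0*2 = 3 + 0 = 3)
X*(78 + 79) = 3*(78 + 79) = 3*157 = 471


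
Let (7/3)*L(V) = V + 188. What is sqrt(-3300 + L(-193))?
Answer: I*sqrt(161805)/7 ≈ 57.464*I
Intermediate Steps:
L(V) = 564/7 + 3*V/7 (L(V) = 3*(V + 188)/7 = 3*(188 + V)/7 = 564/7 + 3*V/7)
sqrt(-3300 + L(-193)) = sqrt(-3300 + (564/7 + (3/7)*(-193))) = sqrt(-3300 + (564/7 - 579/7)) = sqrt(-3300 - 15/7) = sqrt(-23115/7) = I*sqrt(161805)/7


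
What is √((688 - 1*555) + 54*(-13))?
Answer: I*√569 ≈ 23.854*I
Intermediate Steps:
√((688 - 1*555) + 54*(-13)) = √((688 - 555) - 702) = √(133 - 702) = √(-569) = I*√569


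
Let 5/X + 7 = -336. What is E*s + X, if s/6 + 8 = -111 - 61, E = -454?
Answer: 168179755/343 ≈ 4.9032e+5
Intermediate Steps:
X = -5/343 (X = 5/(-7 - 336) = 5/(-343) = 5*(-1/343) = -5/343 ≈ -0.014577)
s = -1080 (s = -48 + 6*(-111 - 61) = -48 + 6*(-172) = -48 - 1032 = -1080)
E*s + X = -454*(-1080) - 5/343 = 490320 - 5/343 = 168179755/343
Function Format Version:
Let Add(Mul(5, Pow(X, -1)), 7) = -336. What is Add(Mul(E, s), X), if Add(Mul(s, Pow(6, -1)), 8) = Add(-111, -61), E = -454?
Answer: Rational(168179755, 343) ≈ 4.9032e+5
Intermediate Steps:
X = Rational(-5, 343) (X = Mul(5, Pow(Add(-7, -336), -1)) = Mul(5, Pow(-343, -1)) = Mul(5, Rational(-1, 343)) = Rational(-5, 343) ≈ -0.014577)
s = -1080 (s = Add(-48, Mul(6, Add(-111, -61))) = Add(-48, Mul(6, -172)) = Add(-48, -1032) = -1080)
Add(Mul(E, s), X) = Add(Mul(-454, -1080), Rational(-5, 343)) = Add(490320, Rational(-5, 343)) = Rational(168179755, 343)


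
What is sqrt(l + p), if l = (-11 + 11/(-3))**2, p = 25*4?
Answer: 2*sqrt(709)/3 ≈ 17.751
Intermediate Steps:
p = 100
l = 1936/9 (l = (-11 + 11*(-1/3))**2 = (-11 - 11/3)**2 = (-44/3)**2 = 1936/9 ≈ 215.11)
sqrt(l + p) = sqrt(1936/9 + 100) = sqrt(2836/9) = 2*sqrt(709)/3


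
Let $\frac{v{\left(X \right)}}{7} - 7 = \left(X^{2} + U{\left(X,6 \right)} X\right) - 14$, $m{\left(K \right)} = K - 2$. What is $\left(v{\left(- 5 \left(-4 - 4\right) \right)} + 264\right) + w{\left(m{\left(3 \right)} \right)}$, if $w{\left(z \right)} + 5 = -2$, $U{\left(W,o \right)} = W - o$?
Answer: $20928$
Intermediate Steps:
$m{\left(K \right)} = -2 + K$
$w{\left(z \right)} = -7$ ($w{\left(z \right)} = -5 - 2 = -7$)
$v{\left(X \right)} = -49 + 7 X^{2} + 7 X \left(-6 + X\right)$ ($v{\left(X \right)} = 49 + 7 \left(\left(X^{2} + \left(X - 6\right) X\right) - 14\right) = 49 + 7 \left(\left(X^{2} + \left(-6 + X\right) X\right) - 14\right) = 49 + 7 \left(\left(X^{2} + X \left(-6 + X\right)\right) - 14\right) = 49 + 7 \left(-14 + X^{2} + X \left(-6 + X\right)\right) = 49 + \left(-98 + 7 X^{2} + 7 X \left(-6 + X\right)\right) = -49 + 7 X^{2} + 7 X \left(-6 + X\right)$)
$\left(v{\left(- 5 \left(-4 - 4\right) \right)} + 264\right) + w{\left(m{\left(3 \right)} \right)} = \left(\left(-49 - 42 \left(- 5 \left(-4 - 4\right)\right) + 14 \left(- 5 \left(-4 - 4\right)\right)^{2}\right) + 264\right) - 7 = \left(\left(-49 - 42 \left(\left(-5\right) \left(-8\right)\right) + 14 \left(\left(-5\right) \left(-8\right)\right)^{2}\right) + 264\right) - 7 = \left(\left(-49 - 1680 + 14 \cdot 40^{2}\right) + 264\right) - 7 = \left(\left(-49 - 1680 + 14 \cdot 1600\right) + 264\right) - 7 = \left(\left(-49 - 1680 + 22400\right) + 264\right) - 7 = \left(20671 + 264\right) - 7 = 20935 - 7 = 20928$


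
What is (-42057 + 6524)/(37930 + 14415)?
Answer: -35533/52345 ≈ -0.67882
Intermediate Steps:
(-42057 + 6524)/(37930 + 14415) = -35533/52345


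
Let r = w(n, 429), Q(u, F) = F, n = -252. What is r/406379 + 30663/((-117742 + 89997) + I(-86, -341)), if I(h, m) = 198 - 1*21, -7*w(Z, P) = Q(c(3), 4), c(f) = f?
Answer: -87225705211/78421393904 ≈ -1.1123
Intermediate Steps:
w(Z, P) = -4/7 (w(Z, P) = -1/7*4 = -4/7)
I(h, m) = 177 (I(h, m) = 198 - 21 = 177)
r = -4/7 ≈ -0.57143
r/406379 + 30663/((-117742 + 89997) + I(-86, -341)) = -4/7/406379 + 30663/((-117742 + 89997) + 177) = -4/7*1/406379 + 30663/(-27745 + 177) = -4/2844653 + 30663/(-27568) = -4/2844653 + 30663*(-1/27568) = -4/2844653 - 30663/27568 = -87225705211/78421393904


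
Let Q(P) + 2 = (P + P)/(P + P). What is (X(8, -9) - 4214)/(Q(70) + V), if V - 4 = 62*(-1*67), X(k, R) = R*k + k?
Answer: 4278/4151 ≈ 1.0306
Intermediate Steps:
X(k, R) = k + R*k
V = -4150 (V = 4 + 62*(-1*67) = 4 + 62*(-67) = 4 - 4154 = -4150)
Q(P) = -1 (Q(P) = -2 + (P + P)/(P + P) = -2 + (2*P)/((2*P)) = -2 + (2*P)*(1/(2*P)) = -2 + 1 = -1)
(X(8, -9) - 4214)/(Q(70) + V) = (8*(1 - 9) - 4214)/(-1 - 4150) = (8*(-8) - 4214)/(-4151) = (-64 - 4214)*(-1/4151) = -4278*(-1/4151) = 4278/4151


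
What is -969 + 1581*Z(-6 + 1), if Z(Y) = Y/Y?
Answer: 612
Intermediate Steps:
Z(Y) = 1
-969 + 1581*Z(-6 + 1) = -969 + 1581*1 = -969 + 1581 = 612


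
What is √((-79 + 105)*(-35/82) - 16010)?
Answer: 3*I*√2992385/41 ≈ 126.57*I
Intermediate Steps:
√((-79 + 105)*(-35/82) - 16010) = √(26*(-35*1/82) - 16010) = √(26*(-35/82) - 16010) = √(-455/41 - 16010) = √(-656865/41) = 3*I*√2992385/41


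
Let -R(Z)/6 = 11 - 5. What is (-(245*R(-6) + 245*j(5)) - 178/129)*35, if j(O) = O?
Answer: 34285195/129 ≈ 2.6578e+5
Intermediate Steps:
R(Z) = -36 (R(Z) = -6*(11 - 5) = -6*6 = -36)
(-(245*R(-6) + 245*j(5)) - 178/129)*35 = (-245/(1/(-36 + 5)) - 178/129)*35 = (-245/(1/(-31)) - 178*1/129)*35 = (-245/(-1/31) - 178/129)*35 = (-245*(-31) - 178/129)*35 = (7595 - 178/129)*35 = (979577/129)*35 = 34285195/129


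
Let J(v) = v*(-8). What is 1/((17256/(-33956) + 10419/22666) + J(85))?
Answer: -192411674/130849272553 ≈ -0.0014705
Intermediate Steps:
J(v) = -8*v
1/((17256/(-33956) + 10419/22666) + J(85)) = 1/((17256/(-33956) + 10419/22666) - 8*85) = 1/((17256*(-1/33956) + 10419*(1/22666)) - 680) = 1/((-4314/8489 + 10419/22666) - 680) = 1/(-9334233/192411674 - 680) = 1/(-130849272553/192411674) = -192411674/130849272553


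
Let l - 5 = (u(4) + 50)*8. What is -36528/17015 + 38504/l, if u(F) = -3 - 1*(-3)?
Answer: 128070344/1378215 ≈ 92.925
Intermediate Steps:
u(F) = 0 (u(F) = -3 + 3 = 0)
l = 405 (l = 5 + (0 + 50)*8 = 5 + 50*8 = 5 + 400 = 405)
-36528/17015 + 38504/l = -36528/17015 + 38504/405 = 128070344/1378215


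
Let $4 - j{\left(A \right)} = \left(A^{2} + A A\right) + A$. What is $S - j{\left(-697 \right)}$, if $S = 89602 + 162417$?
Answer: $1222936$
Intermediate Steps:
$j{\left(A \right)} = 4 - A - 2 A^{2}$ ($j{\left(A \right)} = 4 - \left(\left(A^{2} + A A\right) + A\right) = 4 - \left(\left(A^{2} + A^{2}\right) + A\right) = 4 - \left(2 A^{2} + A\right) = 4 - \left(A + 2 A^{2}\right) = 4 - A - 2 A^{2}$)
$S = 252019$
$S - j{\left(-697 \right)} = 252019 - \left(4 - -697 - 2 \left(-697\right)^{2}\right) = 252019 - \left(4 + 697 - 971618\right) = 252019 - -970917 = 252019 + 970917 = 1222936$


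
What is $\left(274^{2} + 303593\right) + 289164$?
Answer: $667833$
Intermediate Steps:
$\left(274^{2} + 303593\right) + 289164 = \left(75076 + 303593\right) + 289164 = 378669 + 289164 = 667833$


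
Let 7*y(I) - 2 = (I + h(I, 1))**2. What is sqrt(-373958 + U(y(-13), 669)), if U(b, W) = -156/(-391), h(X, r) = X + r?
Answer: I*sqrt(57171012002)/391 ≈ 611.52*I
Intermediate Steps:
y(I) = 2/7 + (1 + 2*I)**2/7 (y(I) = 2/7 + (I + (I + 1))**2/7 = 2/7 + (I + (1 + I))**2/7 = 2/7 + (1 + 2*I)**2/7)
U(b, W) = 156/391 (U(b, W) = -156*(-1/391) = 156/391)
sqrt(-373958 + U(y(-13), 669)) = sqrt(-373958 + 156/391) = sqrt(-146217422/391) = I*sqrt(57171012002)/391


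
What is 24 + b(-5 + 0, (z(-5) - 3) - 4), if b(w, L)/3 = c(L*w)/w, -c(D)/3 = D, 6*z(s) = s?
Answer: 189/2 ≈ 94.500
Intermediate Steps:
z(s) = s/6
c(D) = -3*D
b(w, L) = -9*L (b(w, L) = 3*((-3*L*w)/w) = 3*(-3*L) = -9*L)
24 + b(-5 + 0, (z(-5) - 3) - 4) = 24 - 9*(((1/6)*(-5) - 3) - 4) = 24 - 9*((-5/6 - 3) - 4) = 24 - 9*(-23/6 - 4) = 24 - 9*(-47/6) = 24 + 141/2 = 189/2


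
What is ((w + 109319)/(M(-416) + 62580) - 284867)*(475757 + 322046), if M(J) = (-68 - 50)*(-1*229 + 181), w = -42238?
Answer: -15509606622562001/68244 ≈ -2.2727e+11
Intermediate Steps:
M(J) = 5664 (M(J) = -118*(-229 + 181) = -118*(-48) = 5664)
((w + 109319)/(M(-416) + 62580) - 284867)*(475757 + 322046) = ((-42238 + 109319)/(5664 + 62580) - 284867)*(475757 + 322046) = (67081/68244 - 284867)*797803 = -19440396467/68244*797803 = -15509606622562001/68244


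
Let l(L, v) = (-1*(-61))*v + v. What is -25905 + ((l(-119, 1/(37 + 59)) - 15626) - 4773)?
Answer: -2222561/48 ≈ -46303.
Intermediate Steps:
l(L, v) = 62*v (l(L, v) = 61*v + v = 62*v)
-25905 + ((l(-119, 1/(37 + 59)) - 15626) - 4773) = -25905 + ((62/(37 + 59) - 15626) - 4773) = -25905 + ((62/96 - 15626) - 4773) = -25905 + ((62*(1/96) - 15626) - 4773) = -25905 + ((31/48 - 15626) - 4773) = -25905 + (-750017/48 - 4773) = -25905 - 979121/48 = -2222561/48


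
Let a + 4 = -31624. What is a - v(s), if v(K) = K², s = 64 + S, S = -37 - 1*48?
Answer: -32069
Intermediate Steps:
S = -85 (S = -37 - 48 = -85)
a = -31628 (a = -4 - 31624 = -31628)
s = -21 (s = 64 - 85 = -21)
a - v(s) = -31628 - 1*(-21)² = -31628 - 1*441 = -31628 - 441 = -32069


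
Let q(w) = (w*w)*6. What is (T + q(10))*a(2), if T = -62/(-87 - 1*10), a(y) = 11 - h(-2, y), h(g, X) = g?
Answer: 757406/97 ≈ 7808.3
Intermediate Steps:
q(w) = 6*w**2 (q(w) = w**2*6 = 6*w**2)
a(y) = 13 (a(y) = 11 - 1*(-2) = 11 + 2 = 13)
T = 62/97 (T = -62/(-87 - 10) = -62/(-97) = -62*(-1/97) = 62/97 ≈ 0.63918)
(T + q(10))*a(2) = (62/97 + 6*10**2)*13 = (62/97 + 6*100)*13 = (62/97 + 600)*13 = (58262/97)*13 = 757406/97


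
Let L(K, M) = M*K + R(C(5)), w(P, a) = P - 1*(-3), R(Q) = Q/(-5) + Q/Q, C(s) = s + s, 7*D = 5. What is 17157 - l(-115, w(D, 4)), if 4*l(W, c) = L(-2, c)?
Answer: 480455/28 ≈ 17159.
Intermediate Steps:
D = 5/7 (D = (⅐)*5 = 5/7 ≈ 0.71429)
C(s) = 2*s
R(Q) = 1 - Q/5 (R(Q) = Q*(-⅕) + 1 = -Q/5 + 1 = 1 - Q/5)
w(P, a) = 3 + P (w(P, a) = P + 3 = 3 + P)
L(K, M) = -1 + K*M (L(K, M) = M*K + (1 - 2*5/5) = K*M + (1 - ⅕*10) = K*M + (1 - 2) = K*M - 1 = -1 + K*M)
l(W, c) = -¼ - c/2 (l(W, c) = (-1 - 2*c)/4 = -¼ - c/2)
17157 - l(-115, w(D, 4)) = 17157 - (-¼ - (3 + 5/7)/2) = 17157 - (-¼ - ½*26/7) = 17157 - (-¼ - 13/7) = 17157 - 1*(-59/28) = 17157 + 59/28 = 480455/28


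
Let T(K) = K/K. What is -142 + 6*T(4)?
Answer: -136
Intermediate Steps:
T(K) = 1
-142 + 6*T(4) = -142 + 6*1 = -142 + 6 = -136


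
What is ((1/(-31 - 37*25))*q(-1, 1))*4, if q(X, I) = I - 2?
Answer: 1/425 ≈ 0.0023529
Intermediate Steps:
q(X, I) = -2 + I
((1/(-31 - 37*25))*q(-1, 1))*4 = ((1/(-31 - 37*25))*(-2 + 1))*4 = (((1/25)/(-68))*(-1))*4 = (-1/68*1/25*(-1))*4 = -1/1700*(-1)*4 = (1/1700)*4 = 1/425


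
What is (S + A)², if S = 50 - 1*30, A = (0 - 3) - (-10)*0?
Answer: 289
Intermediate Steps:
A = -3 (A = -3 - 2*0 = -3 + 0 = -3)
S = 20 (S = 50 - 30 = 20)
(S + A)² = (20 - 3)² = 17² = 289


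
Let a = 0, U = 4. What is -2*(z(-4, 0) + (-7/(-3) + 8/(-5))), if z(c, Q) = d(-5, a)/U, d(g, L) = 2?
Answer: -37/15 ≈ -2.4667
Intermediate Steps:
z(c, Q) = ½ (z(c, Q) = 2/4 = 2*(¼) = ½)
-2*(z(-4, 0) + (-7/(-3) + 8/(-5))) = -2*(½ + (-7/(-3) + 8/(-5))) = -2*(½ + (-7*(-⅓) + 8*(-⅕))) = -2*(½ + (7/3 - 8/5)) = -2*(½ + 11/15) = -2*37/30 = -1*37/15 = -37/15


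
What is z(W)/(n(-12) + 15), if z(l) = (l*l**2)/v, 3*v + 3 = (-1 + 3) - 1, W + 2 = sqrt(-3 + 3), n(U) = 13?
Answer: 3/7 ≈ 0.42857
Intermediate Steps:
W = -2 (W = -2 + sqrt(-3 + 3) = -2 + sqrt(0) = -2 + 0 = -2)
v = -2/3 (v = -1 + ((-1 + 3) - 1)/3 = -1 + (2 - 1)/3 = -1 + (1/3)*1 = -1 + 1/3 = -2/3 ≈ -0.66667)
z(l) = -3*l**3/2 (z(l) = (l*l**2)/(-2/3) = l**3*(-3/2) = -3*l**3/2)
z(W)/(n(-12) + 15) = (-3/2*(-2)**3)/(13 + 15) = -3/2*(-8)/28 = 12*(1/28) = 3/7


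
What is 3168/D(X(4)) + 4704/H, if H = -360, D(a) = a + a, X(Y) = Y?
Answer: 5744/15 ≈ 382.93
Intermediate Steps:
D(a) = 2*a
3168/D(X(4)) + 4704/H = 3168/((2*4)) + 4704/(-360) = 3168/8 + 4704*(-1/360) = 3168*(⅛) - 196/15 = 396 - 196/15 = 5744/15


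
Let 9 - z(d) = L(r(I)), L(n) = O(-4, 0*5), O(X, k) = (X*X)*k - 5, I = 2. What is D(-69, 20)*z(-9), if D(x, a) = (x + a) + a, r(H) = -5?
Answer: -406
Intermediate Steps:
O(X, k) = -5 + k*X² (O(X, k) = X²*k - 5 = k*X² - 5 = -5 + k*X²)
D(x, a) = x + 2*a (D(x, a) = (a + x) + a = x + 2*a)
L(n) = -5 (L(n) = -5 + (0*5)*(-4)² = -5 + 0*16 = -5 + 0 = -5)
z(d) = 14 (z(d) = 9 - 1*(-5) = 9 + 5 = 14)
D(-69, 20)*z(-9) = (-69 + 2*20)*14 = (-69 + 40)*14 = -29*14 = -406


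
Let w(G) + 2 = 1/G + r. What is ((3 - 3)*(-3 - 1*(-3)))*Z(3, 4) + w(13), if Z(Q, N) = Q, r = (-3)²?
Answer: 92/13 ≈ 7.0769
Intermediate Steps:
r = 9
w(G) = 7 + 1/G (w(G) = -2 + (1/G + 9) = -2 + (9 + 1/G) = 7 + 1/G)
((3 - 3)*(-3 - 1*(-3)))*Z(3, 4) + w(13) = ((3 - 3)*(-3 - 1*(-3)))*3 + (7 + 1/13) = (0*(-3 + 3))*3 + (7 + 1/13) = (0*0)*3 + 92/13 = 0*3 + 92/13 = 0 + 92/13 = 92/13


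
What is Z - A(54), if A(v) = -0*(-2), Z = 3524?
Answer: 3524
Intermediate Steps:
A(v) = 0 (A(v) = -1*0 = 0)
Z - A(54) = 3524 - 1*0 = 3524 + 0 = 3524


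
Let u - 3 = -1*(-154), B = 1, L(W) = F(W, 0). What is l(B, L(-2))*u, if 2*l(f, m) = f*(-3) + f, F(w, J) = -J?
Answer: -157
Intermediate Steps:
L(W) = 0 (L(W) = -1*0 = 0)
l(f, m) = -f (l(f, m) = (f*(-3) + f)/2 = (-3*f + f)/2 = (-2*f)/2 = -f)
u = 157 (u = 3 - 1*(-154) = 3 + 154 = 157)
l(B, L(-2))*u = -1*1*157 = -1*157 = -157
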